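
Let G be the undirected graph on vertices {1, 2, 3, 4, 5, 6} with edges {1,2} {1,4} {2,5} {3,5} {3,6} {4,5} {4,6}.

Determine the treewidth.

A width-2 tree decomposition is:
Bags: B1 = {1, 2, 5}  B2 = {1, 4, 5}  B3 = {3, 4, 5}  B4 = {3, 4, 6}
Tree: B1–B2, B2–B3, B3–B4
The largest bag has 3 vertices, giving width 2; this decomposition certifies tw(G) ≤ 2. The edges 2–1–4–5–2 form a cycle, so G is not a tree and its treewidth is at least 2. Therefore the treewidth is 2.

2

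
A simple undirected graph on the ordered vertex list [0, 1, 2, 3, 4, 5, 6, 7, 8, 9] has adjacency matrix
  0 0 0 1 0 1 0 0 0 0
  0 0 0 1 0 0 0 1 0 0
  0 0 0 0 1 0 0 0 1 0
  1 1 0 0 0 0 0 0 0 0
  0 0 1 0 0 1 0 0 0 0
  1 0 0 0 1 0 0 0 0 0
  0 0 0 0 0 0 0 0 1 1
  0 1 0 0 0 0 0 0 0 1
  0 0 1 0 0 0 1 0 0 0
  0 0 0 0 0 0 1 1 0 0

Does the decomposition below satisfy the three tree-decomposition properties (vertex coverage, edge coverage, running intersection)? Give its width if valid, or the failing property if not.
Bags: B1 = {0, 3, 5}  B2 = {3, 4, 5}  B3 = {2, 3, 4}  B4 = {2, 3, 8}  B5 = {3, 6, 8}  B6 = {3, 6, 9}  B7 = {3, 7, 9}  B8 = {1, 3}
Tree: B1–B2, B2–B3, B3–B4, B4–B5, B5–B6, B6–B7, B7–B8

A tree decomposition must satisfy three properties: every vertex lies in some bag; for every edge, both endpoints lie together in some bag; and for every vertex, the bags containing it form a connected subtree. Here edge (7,1) lies in no bag, so the decomposition is invalid.

No — edge (7,1) lies in no bag.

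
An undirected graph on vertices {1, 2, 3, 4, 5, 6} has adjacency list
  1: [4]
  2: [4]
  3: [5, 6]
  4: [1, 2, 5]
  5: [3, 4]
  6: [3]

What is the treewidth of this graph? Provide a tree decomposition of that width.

The largest bag has 2 vertices, giving width 1; this decomposition certifies tw(G) ≤ 1. Since G has at least one edge (e.g. 3–5), it is not an edgeless graph, so tw(G) ≥ 1. The upper and lower bounds meet at 1, so that is the treewidth.

Treewidth 1.
One such decomposition:
Bags: B1 = {3, 5}  B2 = {4, 5}  B3 = {2, 4}  B4 = {3, 6}  B5 = {1, 4}
Tree: B1–B2, B2–B3, B1–B4, B2–B5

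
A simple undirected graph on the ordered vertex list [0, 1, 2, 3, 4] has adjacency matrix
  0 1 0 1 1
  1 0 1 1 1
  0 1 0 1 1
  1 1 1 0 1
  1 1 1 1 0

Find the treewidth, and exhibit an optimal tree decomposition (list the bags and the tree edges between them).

Every bag has size at most 4, so the width is 4 − 1 = 3 and tw(G) ≤ 3. On the other hand G contains the 4-clique {0, 1, 3, 4}. A clique must lie in a single bag of any decomposition, so no decomposition can have width below 3. Therefore the treewidth is 3.

Treewidth 3.
One optimal decomposition is:
Bags: B1 = {0, 1, 3, 4}  B2 = {1, 2, 3, 4}
Tree: B1–B2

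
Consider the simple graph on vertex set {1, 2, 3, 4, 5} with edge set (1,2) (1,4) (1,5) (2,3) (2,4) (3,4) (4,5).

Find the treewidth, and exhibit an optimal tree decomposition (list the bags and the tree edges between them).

Treewidth 2.
Bags: B1 = {1, 4, 5}  B2 = {1, 2, 4}  B3 = {2, 3, 4}
Tree: B1–B2, B2–B3

Each bag holds 3 vertices, so the decomposition has width 2, which upper-bounds the treewidth. On the other hand G contains the 3-clique {1, 2, 4}. A clique must lie in a single bag of any decomposition, so no decomposition can have width below 2. Therefore the treewidth is 2.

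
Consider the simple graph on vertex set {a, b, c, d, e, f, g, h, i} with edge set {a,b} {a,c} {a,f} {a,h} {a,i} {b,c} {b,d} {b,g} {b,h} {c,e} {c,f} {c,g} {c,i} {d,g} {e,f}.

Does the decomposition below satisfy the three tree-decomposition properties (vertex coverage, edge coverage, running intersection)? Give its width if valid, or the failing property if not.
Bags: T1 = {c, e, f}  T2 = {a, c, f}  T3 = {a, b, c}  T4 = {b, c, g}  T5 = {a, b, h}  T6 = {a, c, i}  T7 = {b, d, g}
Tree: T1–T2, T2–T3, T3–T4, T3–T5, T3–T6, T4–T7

Yes; width 2.

Checking the three conditions: (i) the bags cover all of {a, b, c, d, e, f, g, h, i}; (ii) for each edge, some bag contains both endpoints; (iii) the bags containing any fixed vertex form a subtree. All hold, so the decomposition is valid with width 3 − 1 = 2.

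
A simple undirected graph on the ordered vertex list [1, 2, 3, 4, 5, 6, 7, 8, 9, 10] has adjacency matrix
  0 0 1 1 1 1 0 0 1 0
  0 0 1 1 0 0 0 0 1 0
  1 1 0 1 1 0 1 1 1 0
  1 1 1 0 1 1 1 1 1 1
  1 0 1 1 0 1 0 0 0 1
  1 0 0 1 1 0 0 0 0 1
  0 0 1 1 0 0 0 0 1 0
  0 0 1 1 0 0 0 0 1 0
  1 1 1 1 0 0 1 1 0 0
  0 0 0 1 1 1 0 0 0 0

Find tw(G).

A width-3 tree decomposition is:
Bags: B1 = {1, 3, 4, 5}  B2 = {1, 3, 4, 9}  B3 = {3, 4, 7, 9}  B4 = {3, 4, 8, 9}  B5 = {1, 4, 5, 6}  B6 = {2, 3, 4, 9}  B7 = {4, 5, 6, 10}
Tree: B1–B2, B2–B3, B2–B4, B1–B5, B4–B6, B5–B7
Every bag has size at most 4, so the width is 4 − 1 = 3 and tw(G) ≤ 3. For the lower bound, the 4 vertices {4, 5, 6, 10} are pairwise adjacent, and any tree decomposition puts a clique entirely inside one bag — forcing width ≥ 3. Therefore the treewidth is 3.

3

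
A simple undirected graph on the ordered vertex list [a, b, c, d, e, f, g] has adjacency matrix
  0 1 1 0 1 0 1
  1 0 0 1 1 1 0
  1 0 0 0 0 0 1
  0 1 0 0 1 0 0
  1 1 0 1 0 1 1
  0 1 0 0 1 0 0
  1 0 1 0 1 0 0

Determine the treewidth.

2

A width-2 tree decomposition is:
Bags: B1 = {a, b, e}  B2 = {b, e, f}  B3 = {a, e, g}  B4 = {a, c, g}  B5 = {b, d, e}
Tree: B1–B2, B1–B3, B3–B4, B1–B5
Every bag has size at most 3, so the width is 3 − 1 = 2 and tw(G) ≤ 2. On the other hand G contains the 3-clique {a, e, g}. A clique must lie in a single bag of any decomposition, so no decomposition can have width below 2. Hence tw(G) = 2 exactly.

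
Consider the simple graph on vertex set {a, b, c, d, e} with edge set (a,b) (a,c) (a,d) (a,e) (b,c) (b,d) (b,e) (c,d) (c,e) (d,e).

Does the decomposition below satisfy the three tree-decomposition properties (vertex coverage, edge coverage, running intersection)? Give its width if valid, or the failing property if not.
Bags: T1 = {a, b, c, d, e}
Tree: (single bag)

Yes; width 4.

Checking the three conditions: (i) the bags cover all of {a, b, c, d, e}; (ii) for each edge, some bag contains both endpoints; (iii) the bags containing any fixed vertex form a subtree. All hold, so the decomposition is valid with width 5 − 1 = 4.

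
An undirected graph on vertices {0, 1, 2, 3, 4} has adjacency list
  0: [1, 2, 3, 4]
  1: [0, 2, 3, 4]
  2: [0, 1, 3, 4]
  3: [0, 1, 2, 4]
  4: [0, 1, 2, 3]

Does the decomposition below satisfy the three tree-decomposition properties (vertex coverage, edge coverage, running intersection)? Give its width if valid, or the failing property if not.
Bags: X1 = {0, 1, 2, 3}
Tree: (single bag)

No — vertex 4 appears in no bag.

A tree decomposition must satisfy three properties: every vertex lies in some bag; for every edge, both endpoints lie together in some bag; and for every vertex, the bags containing it form a connected subtree. Here vertex 4 appears in no bag, so the decomposition is invalid.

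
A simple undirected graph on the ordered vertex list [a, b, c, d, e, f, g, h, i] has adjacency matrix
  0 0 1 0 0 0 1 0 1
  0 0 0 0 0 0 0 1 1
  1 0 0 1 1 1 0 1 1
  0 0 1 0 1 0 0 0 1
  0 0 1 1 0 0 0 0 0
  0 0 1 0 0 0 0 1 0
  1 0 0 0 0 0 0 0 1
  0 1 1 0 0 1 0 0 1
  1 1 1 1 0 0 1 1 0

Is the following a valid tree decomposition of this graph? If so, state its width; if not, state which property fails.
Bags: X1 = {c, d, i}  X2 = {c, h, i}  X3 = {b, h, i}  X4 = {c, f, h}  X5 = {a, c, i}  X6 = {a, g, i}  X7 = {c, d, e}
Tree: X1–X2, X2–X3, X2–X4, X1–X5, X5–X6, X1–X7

Yes; width 2.

Checking the three conditions: (i) the bags cover all of {a, b, c, d, e, f, g, h, i}; (ii) for each edge, some bag contains both endpoints; (iii) the bags containing any fixed vertex form a subtree. All hold, so the decomposition is valid with width 3 − 1 = 2.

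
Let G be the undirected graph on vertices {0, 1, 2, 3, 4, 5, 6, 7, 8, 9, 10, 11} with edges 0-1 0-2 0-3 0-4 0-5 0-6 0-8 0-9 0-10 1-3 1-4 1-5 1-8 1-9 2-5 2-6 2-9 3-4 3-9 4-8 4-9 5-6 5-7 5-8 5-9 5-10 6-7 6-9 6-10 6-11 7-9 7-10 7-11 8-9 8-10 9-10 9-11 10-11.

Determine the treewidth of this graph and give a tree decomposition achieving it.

Each bag holds 5 vertices, so the decomposition has width 4, which upper-bounds the treewidth. On the other hand G contains the 5-clique {0, 1, 3, 4, 9}. A clique must lie in a single bag of any decomposition, so no decomposition can have width below 4. Therefore the treewidth is 4.

Treewidth 4.
One such decomposition:
Bags: B1 = {0, 1, 5, 8, 9}  B2 = {0, 5, 8, 9, 10}  B3 = {0, 5, 6, 9, 10}  B4 = {0, 2, 5, 6, 9}  B5 = {5, 6, 7, 9, 10}  B6 = {0, 1, 4, 8, 9}  B7 = {6, 7, 9, 10, 11}  B8 = {0, 1, 3, 4, 9}
Tree: B1–B2, B2–B3, B3–B4, B3–B5, B1–B6, B5–B7, B6–B8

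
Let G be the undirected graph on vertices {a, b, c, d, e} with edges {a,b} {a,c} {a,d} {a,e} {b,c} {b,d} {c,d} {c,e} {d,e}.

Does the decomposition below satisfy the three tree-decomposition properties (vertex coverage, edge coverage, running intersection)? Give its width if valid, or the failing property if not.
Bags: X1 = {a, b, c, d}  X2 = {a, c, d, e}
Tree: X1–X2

Every vertex of G appears in some bag (union = {a, b, c, d, e}); every edge is covered by a bag; and for each vertex v the set of bags containing v is connected in the bag tree. The decomposition is therefore valid. The largest bag has 4 vertices, so the width is 3.

Yes; width 3.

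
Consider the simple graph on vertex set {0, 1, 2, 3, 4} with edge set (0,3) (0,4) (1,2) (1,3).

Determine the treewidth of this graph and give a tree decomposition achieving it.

Each bag holds 2 vertices, so the decomposition has width 1, which upper-bounds the treewidth. Any graph with an edge has treewidth ≥ 1, and G has the edge 2–1. Combining the bounds, tw(G) = 1.

Treewidth 1.
One optimal decomposition is:
Bags: B1 = {1, 2}  B2 = {1, 3}  B3 = {0, 3}  B4 = {0, 4}
Tree: B1–B2, B2–B3, B3–B4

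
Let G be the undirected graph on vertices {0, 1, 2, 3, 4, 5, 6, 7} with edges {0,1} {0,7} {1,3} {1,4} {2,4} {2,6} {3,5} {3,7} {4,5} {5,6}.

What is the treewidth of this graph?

A width-2 tree decomposition is:
Bags: B1 = {2, 4, 6}  B2 = {4, 5, 6}  B3 = {1, 4, 5}  B4 = {1, 3, 5}  B5 = {0, 1, 3}  B6 = {0, 3, 7}
Tree: B1–B2, B2–B3, B3–B4, B4–B5, B5–B6
Every bag has size at most 3, so the width is 3 − 1 = 2 and tw(G) ≤ 2. Since 2–6–5–4–2 is a cycle in G, G is not acyclic. Forests are exactly the graphs of treewidth ≤ 1, so tw(G) ≥ 2. The upper and lower bounds meet at 2, so that is the treewidth.

2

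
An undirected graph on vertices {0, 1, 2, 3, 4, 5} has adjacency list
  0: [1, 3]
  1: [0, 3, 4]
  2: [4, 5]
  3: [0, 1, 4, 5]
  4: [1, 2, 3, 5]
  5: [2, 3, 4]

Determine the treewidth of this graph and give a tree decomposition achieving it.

Treewidth 2.
One such decomposition:
Bags: B1 = {1, 3, 4}  B2 = {3, 4, 5}  B3 = {2, 4, 5}  B4 = {0, 1, 3}
Tree: B1–B2, B2–B3, B1–B4

Each bag holds 3 vertices, so the decomposition has width 2, which upper-bounds the treewidth. For the lower bound, the 3 vertices {2, 4, 5} are pairwise adjacent, and any tree decomposition puts a clique entirely inside one bag — forcing width ≥ 2. Hence tw(G) = 2 exactly.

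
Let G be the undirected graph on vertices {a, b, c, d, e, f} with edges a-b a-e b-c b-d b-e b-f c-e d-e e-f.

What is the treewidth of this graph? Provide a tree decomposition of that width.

Each bag holds 3 vertices, so the decomposition has width 2, which upper-bounds the treewidth. On the other hand G contains the 3-clique {b, d, e}. A clique must lie in a single bag of any decomposition, so no decomposition can have width below 2. Therefore the treewidth is 2.

Treewidth 2.
Bags: B1 = {b, d, e}  B2 = {b, c, e}  B3 = {b, e, f}  B4 = {a, b, e}
Tree: B1–B2, B2–B3, B3–B4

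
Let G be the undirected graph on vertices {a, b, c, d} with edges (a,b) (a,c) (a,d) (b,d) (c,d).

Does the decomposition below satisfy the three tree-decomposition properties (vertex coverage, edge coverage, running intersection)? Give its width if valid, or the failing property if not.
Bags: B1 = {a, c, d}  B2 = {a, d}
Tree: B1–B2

No — vertex b appears in no bag.

A tree decomposition must satisfy three properties: every vertex lies in some bag; for every edge, both endpoints lie together in some bag; and for every vertex, the bags containing it form a connected subtree. Here vertex b appears in no bag, so the decomposition is invalid.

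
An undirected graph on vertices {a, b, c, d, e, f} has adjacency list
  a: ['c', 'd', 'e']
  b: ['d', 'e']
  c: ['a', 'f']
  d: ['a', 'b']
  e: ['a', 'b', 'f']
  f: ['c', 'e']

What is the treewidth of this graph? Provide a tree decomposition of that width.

Treewidth 2.
One optimal decomposition is:
Bags: B1 = {b, d, e}  B2 = {a, d, e}  B3 = {a, e, f}  B4 = {a, c, f}
Tree: B1–B2, B2–B3, B3–B4

Each bag holds 3 vertices, so the decomposition has width 2, which upper-bounds the treewidth. For the lower bound, G contains the cycle b–d–a–e–b, so G is not a forest; only forests have treewidth ≤ 1, hence tw(G) ≥ 2. Hence tw(G) = 2 exactly.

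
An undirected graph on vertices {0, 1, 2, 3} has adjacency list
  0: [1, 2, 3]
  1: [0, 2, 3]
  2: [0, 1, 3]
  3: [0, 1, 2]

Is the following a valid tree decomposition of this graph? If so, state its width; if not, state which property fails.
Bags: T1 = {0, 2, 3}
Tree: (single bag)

No — vertex 1 appears in no bag.

A tree decomposition must satisfy three properties: every vertex lies in some bag; for every edge, both endpoints lie together in some bag; and for every vertex, the bags containing it form a connected subtree. Here vertex 1 appears in no bag, so the decomposition is invalid.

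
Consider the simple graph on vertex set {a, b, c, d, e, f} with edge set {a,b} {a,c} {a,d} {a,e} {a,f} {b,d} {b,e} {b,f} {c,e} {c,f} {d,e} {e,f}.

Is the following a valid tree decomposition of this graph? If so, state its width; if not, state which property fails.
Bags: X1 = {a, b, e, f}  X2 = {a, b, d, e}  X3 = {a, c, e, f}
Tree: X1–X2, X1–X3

Yes; width 3.

Checking the three conditions: (i) the bags cover all of {a, b, c, d, e, f}; (ii) for each edge, some bag contains both endpoints; (iii) the bags containing any fixed vertex form a subtree. All hold, so the decomposition is valid with width 4 − 1 = 3.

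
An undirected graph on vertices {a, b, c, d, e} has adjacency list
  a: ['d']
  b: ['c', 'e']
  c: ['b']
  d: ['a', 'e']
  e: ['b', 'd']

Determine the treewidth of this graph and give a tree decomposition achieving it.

The largest bag has 2 vertices, giving width 1; this decomposition certifies tw(G) ≤ 1. Since G has at least one edge (e.g. e–d), it is not an edgeless graph, so tw(G) ≥ 1. The upper and lower bounds meet at 1, so that is the treewidth.

Treewidth 1.
Bags: B1 = {d, e}  B2 = {a, d}  B3 = {b, e}  B4 = {b, c}
Tree: B1–B2, B1–B3, B3–B4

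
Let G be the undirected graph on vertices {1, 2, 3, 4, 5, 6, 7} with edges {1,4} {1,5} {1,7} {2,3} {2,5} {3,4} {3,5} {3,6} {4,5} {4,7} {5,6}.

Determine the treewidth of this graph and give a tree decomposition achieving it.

The largest bag has 3 vertices, giving width 2; this decomposition certifies tw(G) ≤ 2. For the lower bound, the 3 vertices {1, 4, 5} are pairwise adjacent, and any tree decomposition puts a clique entirely inside one bag — forcing width ≥ 2. Therefore the treewidth is 2.

Treewidth 2.
One optimal decomposition is:
Bags: B1 = {1, 4, 5}  B2 = {1, 4, 7}  B3 = {3, 4, 5}  B4 = {2, 3, 5}  B5 = {3, 5, 6}
Tree: B1–B2, B1–B3, B3–B4, B3–B5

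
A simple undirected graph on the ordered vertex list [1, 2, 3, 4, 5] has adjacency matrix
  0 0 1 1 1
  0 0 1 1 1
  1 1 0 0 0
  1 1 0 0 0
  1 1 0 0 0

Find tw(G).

A width-2 tree decomposition is:
Bags: B1 = {1, 2, 4}  B2 = {1, 2, 3}  B3 = {1, 2, 5}
Tree: B1–B2, B2–B3
The largest bag has 3 vertices, giving width 2; this decomposition certifies tw(G) ≤ 2. For the lower bound, G contains the cycle 4–1–3–2–4, so G is not a forest; only forests have treewidth ≤ 1, hence tw(G) ≥ 2. Therefore the treewidth is 2.

2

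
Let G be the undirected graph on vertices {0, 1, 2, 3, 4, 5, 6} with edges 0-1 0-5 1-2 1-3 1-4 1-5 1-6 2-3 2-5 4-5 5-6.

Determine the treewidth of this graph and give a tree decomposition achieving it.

Every bag has size at most 3, so the width is 3 − 1 = 2 and tw(G) ≤ 2. On the other hand G contains the 3-clique {1, 2, 3}. A clique must lie in a single bag of any decomposition, so no decomposition can have width below 2. The upper and lower bounds meet at 2, so that is the treewidth.

Treewidth 2.
Bags: B1 = {0, 1, 5}  B2 = {1, 2, 5}  B3 = {1, 2, 3}  B4 = {1, 5, 6}  B5 = {1, 4, 5}
Tree: B1–B2, B2–B3, B1–B4, B4–B5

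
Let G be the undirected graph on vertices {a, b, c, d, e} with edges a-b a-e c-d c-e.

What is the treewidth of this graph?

1

A width-1 tree decomposition is:
Bags: B1 = {a, b}  B2 = {a, e}  B3 = {c, e}  B4 = {c, d}
Tree: B1–B2, B2–B3, B3–B4
The largest bag has 2 vertices, giving width 1; this decomposition certifies tw(G) ≤ 1. Since G has at least one edge (e.g. b–a), it is not an edgeless graph, so tw(G) ≥ 1. Therefore the treewidth is 1.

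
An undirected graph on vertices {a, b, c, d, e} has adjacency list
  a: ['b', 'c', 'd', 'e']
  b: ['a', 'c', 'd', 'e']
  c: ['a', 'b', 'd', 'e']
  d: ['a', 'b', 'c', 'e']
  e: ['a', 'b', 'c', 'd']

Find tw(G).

A width-4 tree decomposition is:
Bags: B1 = {a, b, c, d, e}
Tree: (single bag)
A single bag containing all 5 vertices is trivially a valid decomposition of width 4. Conversely, {a, b, c, d, e} is a clique of size 5, and the vertices of any clique must share a bag in every tree decomposition; so some bag has ≥ 5 vertices and tw(G) ≥ 4. Combining the bounds, tw(G) = 4.

4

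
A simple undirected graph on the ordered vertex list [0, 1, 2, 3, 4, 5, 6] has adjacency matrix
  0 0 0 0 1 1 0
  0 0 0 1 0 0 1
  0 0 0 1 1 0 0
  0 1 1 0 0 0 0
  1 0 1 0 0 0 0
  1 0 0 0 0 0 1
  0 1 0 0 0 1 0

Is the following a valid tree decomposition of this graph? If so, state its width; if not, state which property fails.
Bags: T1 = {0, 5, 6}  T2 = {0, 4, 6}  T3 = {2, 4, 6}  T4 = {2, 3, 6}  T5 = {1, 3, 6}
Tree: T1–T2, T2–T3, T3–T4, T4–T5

Yes; width 2.

Checking the three conditions: (i) the bags cover all of {0, 1, 2, 3, 4, 5, 6}; (ii) for each edge, some bag contains both endpoints; (iii) the bags containing any fixed vertex form a subtree. All hold, so the decomposition is valid with width 3 − 1 = 2.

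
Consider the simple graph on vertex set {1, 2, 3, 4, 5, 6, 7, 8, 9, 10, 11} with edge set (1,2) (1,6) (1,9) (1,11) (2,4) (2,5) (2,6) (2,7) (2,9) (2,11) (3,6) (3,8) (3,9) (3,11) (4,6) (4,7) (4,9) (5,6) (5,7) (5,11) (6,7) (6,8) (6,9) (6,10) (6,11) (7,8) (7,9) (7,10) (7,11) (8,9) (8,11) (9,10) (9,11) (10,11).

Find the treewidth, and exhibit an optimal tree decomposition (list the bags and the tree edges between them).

Treewidth 4.
One such decomposition:
Bags: B1 = {6, 7, 8, 9, 11}  B2 = {2, 6, 7, 9, 11}  B3 = {1, 2, 6, 9, 11}  B4 = {2, 4, 6, 7, 9}  B5 = {2, 5, 6, 7, 11}  B6 = {6, 7, 9, 10, 11}  B7 = {3, 6, 8, 9, 11}
Tree: B1–B2, B2–B3, B2–B4, B2–B5, B1–B6, B1–B7

The largest bag has 5 vertices, giving width 4; this decomposition certifies tw(G) ≤ 4. Conversely, {1, 2, 6, 9, 11} is a clique of size 5, and the vertices of any clique must share a bag in every tree decomposition; so some bag has ≥ 5 vertices and tw(G) ≥ 4. Hence tw(G) = 4 exactly.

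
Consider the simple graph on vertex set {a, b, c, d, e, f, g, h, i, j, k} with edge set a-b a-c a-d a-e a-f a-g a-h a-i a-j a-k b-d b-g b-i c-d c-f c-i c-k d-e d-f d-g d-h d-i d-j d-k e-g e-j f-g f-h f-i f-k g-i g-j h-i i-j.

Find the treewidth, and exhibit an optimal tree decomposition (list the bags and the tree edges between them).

Each bag holds 5 vertices, so the decomposition has width 4, which upper-bounds the treewidth. Conversely, {a, d, e, g, j} is a clique of size 5, and the vertices of any clique must share a bag in every tree decomposition; so some bag has ≥ 5 vertices and tw(G) ≥ 4. The upper and lower bounds meet at 4, so that is the treewidth.

Treewidth 4.
One optimal decomposition is:
Bags: B1 = {a, d, f, g, i}  B2 = {a, d, g, i, j}  B3 = {a, d, f, h, i}  B4 = {a, b, d, g, i}  B5 = {a, c, d, f, i}  B6 = {a, d, e, g, j}  B7 = {a, c, d, f, k}
Tree: B1–B2, B1–B3, B2–B4, B1–B5, B2–B6, B5–B7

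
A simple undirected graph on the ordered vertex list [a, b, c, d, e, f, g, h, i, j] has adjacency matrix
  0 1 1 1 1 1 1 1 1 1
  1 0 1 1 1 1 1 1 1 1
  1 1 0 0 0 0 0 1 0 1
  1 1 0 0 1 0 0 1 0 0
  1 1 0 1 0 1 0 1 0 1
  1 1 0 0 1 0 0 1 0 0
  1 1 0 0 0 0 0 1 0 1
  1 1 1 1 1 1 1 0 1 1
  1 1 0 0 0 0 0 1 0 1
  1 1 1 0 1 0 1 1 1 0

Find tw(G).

4

A width-4 tree decomposition is:
Bags: B1 = {a, b, g, h, j}  B2 = {a, b, e, h, j}  B3 = {a, b, d, e, h}  B4 = {a, b, c, h, j}  B5 = {a, b, e, f, h}  B6 = {a, b, h, i, j}
Tree: B1–B2, B2–B3, B1–B4, B3–B5, B1–B6
The largest bag has 5 vertices, giving width 4; this decomposition certifies tw(G) ≤ 4. For the lower bound, the 5 vertices {a, b, d, e, h} are pairwise adjacent, and any tree decomposition puts a clique entirely inside one bag — forcing width ≥ 4. Therefore the treewidth is 4.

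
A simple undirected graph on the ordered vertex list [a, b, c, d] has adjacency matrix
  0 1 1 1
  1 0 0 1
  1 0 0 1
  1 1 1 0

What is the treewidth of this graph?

2

A width-2 tree decomposition is:
Bags: B1 = {a, c, d}  B2 = {a, b, d}
Tree: B1–B2
Every bag has size at most 3, so the width is 3 − 1 = 2 and tw(G) ≤ 2. Conversely, {a, c, d} is a clique of size 3, and the vertices of any clique must share a bag in every tree decomposition; so some bag has ≥ 3 vertices and tw(G) ≥ 2. Hence tw(G) = 2 exactly.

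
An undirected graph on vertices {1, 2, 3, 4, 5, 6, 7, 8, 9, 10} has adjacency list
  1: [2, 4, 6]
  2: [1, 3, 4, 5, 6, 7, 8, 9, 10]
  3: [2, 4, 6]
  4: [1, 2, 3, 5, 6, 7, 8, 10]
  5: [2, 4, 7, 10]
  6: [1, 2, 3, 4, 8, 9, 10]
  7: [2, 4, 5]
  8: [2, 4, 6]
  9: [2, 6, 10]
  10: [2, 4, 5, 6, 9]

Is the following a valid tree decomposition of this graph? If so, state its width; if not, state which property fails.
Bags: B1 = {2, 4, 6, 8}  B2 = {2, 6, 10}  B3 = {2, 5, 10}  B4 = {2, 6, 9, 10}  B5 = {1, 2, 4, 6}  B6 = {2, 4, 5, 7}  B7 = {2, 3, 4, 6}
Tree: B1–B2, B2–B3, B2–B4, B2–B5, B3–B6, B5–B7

A tree decomposition must satisfy three properties: every vertex lies in some bag; for every edge, both endpoints lie together in some bag; and for every vertex, the bags containing it form a connected subtree. Here edge (4,10) lies in no bag, so the decomposition is invalid.

No — edge (4,10) lies in no bag.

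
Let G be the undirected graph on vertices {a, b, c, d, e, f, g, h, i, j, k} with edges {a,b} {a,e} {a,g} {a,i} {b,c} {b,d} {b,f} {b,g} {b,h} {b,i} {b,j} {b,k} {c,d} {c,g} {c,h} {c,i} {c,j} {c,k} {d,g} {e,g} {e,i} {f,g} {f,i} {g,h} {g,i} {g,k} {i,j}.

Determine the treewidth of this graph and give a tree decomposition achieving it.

Treewidth 3.
One optimal decomposition is:
Bags: B1 = {b, c, g, i}  B2 = {a, b, g, i}  B3 = {b, f, g, i}  B4 = {b, c, g, h}  B5 = {a, e, g, i}  B6 = {b, c, g, k}  B7 = {b, c, i, j}  B8 = {b, c, d, g}
Tree: B1–B2, B1–B3, B1–B4, B2–B5, B1–B6, B1–B7, B4–B8

The largest bag has 4 vertices, giving width 3; this decomposition certifies tw(G) ≤ 3. Conversely, {a, e, g, i} is a clique of size 4, and the vertices of any clique must share a bag in every tree decomposition; so some bag has ≥ 4 vertices and tw(G) ≥ 3. Therefore the treewidth is 3.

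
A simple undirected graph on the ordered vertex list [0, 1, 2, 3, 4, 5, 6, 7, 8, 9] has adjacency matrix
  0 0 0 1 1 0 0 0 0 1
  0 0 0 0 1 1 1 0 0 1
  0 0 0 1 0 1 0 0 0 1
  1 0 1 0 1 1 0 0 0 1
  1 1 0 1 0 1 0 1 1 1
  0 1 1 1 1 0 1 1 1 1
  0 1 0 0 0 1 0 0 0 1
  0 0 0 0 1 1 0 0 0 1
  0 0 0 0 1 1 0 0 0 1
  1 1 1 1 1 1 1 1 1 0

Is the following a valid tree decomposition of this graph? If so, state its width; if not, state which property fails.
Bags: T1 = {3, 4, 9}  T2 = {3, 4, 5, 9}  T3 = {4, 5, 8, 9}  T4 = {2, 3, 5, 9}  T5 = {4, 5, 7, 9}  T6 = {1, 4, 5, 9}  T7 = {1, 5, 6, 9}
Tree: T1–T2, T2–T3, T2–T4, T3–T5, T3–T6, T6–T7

A tree decomposition must satisfy three properties: every vertex lies in some bag; for every edge, both endpoints lie together in some bag; and for every vertex, the bags containing it form a connected subtree. Here vertex 0 appears in no bag, so the decomposition is invalid.

No — vertex 0 appears in no bag.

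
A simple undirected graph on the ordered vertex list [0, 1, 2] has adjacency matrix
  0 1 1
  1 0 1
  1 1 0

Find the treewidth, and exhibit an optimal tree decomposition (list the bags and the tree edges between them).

Treewidth 2.
Bags: B1 = {0, 1, 2}
Tree: (single bag)

A single bag containing all 3 vertices is trivially a valid decomposition of width 2. On the other hand G contains the 3-clique {0, 1, 2}. A clique must lie in a single bag of any decomposition, so no decomposition can have width below 2. The upper and lower bounds meet at 2, so that is the treewidth.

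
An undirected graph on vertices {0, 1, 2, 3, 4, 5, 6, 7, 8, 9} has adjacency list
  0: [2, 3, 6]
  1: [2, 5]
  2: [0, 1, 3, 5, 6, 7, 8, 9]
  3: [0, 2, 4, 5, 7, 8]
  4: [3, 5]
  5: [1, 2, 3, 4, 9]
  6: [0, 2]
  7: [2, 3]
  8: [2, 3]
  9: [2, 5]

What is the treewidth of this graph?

2

A width-2 tree decomposition is:
Bags: B1 = {0, 2, 3}  B2 = {2, 3, 7}  B3 = {2, 3, 5}  B4 = {1, 2, 5}  B5 = {2, 3, 8}  B6 = {2, 5, 9}  B7 = {3, 4, 5}  B8 = {0, 2, 6}
Tree: B1–B2, B1–B3, B3–B4, B2–B5, B3–B6, B3–B7, B1–B8
Every bag has size at most 3, so the width is 3 − 1 = 2 and tw(G) ≤ 2. On the other hand G contains the 3-clique {1, 2, 5}. A clique must lie in a single bag of any decomposition, so no decomposition can have width below 2. Hence tw(G) = 2 exactly.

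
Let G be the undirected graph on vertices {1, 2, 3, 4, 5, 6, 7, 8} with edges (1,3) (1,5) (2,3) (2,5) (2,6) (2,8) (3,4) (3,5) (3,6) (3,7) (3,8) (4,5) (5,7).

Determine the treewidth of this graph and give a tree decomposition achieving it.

Treewidth 2.
One optimal decomposition is:
Bags: B1 = {3, 4, 5}  B2 = {3, 5, 7}  B3 = {2, 3, 5}  B4 = {2, 3, 6}  B5 = {1, 3, 5}  B6 = {2, 3, 8}
Tree: B1–B2, B2–B3, B3–B4, B3–B5, B4–B6

Every bag has size at most 3, so the width is 3 − 1 = 2 and tw(G) ≤ 2. On the other hand G contains the 3-clique {2, 3, 8}. A clique must lie in a single bag of any decomposition, so no decomposition can have width below 2. Therefore the treewidth is 2.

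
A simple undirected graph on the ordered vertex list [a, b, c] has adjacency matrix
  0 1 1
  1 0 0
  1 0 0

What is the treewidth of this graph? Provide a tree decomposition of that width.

Every bag has size at most 2, so the width is 2 − 1 = 1 and tw(G) ≤ 1. G has an edge, so its treewidth is at least 1. Therefore the treewidth is 1.

Treewidth 1.
One optimal decomposition is:
Bags: B1 = {a, b}  B2 = {a, c}
Tree: B1–B2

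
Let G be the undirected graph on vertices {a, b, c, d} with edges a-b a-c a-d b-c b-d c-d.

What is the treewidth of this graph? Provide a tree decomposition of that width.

Treewidth 3.
One optimal decomposition is:
Bags: B1 = {a, b, c, d}
Tree: (single bag)

With just one bag of size 4, the width is 4 − 1 = 3, so tw(G) ≤ 3. Conversely, {a, b, c, d} is a clique of size 4, and the vertices of any clique must share a bag in every tree decomposition; so some bag has ≥ 4 vertices and tw(G) ≥ 3. Hence tw(G) = 3 exactly.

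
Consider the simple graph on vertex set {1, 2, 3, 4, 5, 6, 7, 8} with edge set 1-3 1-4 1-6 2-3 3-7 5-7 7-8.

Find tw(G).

1

A width-1 tree decomposition is:
Bags: B1 = {2, 3}  B2 = {1, 3}  B3 = {1, 6}  B4 = {3, 7}  B5 = {7, 8}  B6 = {1, 4}  B7 = {5, 7}
Tree: B1–B2, B2–B3, B2–B4, B4–B5, B3–B6, B5–B7
The largest bag has 2 vertices, giving width 1; this decomposition certifies tw(G) ≤ 1. Any graph with an edge has treewidth ≥ 1, and G has the edge 2–3. Therefore the treewidth is 1.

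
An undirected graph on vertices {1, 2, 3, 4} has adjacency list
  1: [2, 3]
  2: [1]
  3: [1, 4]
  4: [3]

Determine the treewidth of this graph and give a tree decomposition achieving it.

Each bag holds 2 vertices, so the decomposition has width 1, which upper-bounds the treewidth. Any graph with an edge has treewidth ≥ 1, and G has the edge 2–1. Combining the bounds, tw(G) = 1.

Treewidth 1.
One optimal decomposition is:
Bags: B1 = {1, 2}  B2 = {1, 3}  B3 = {3, 4}
Tree: B1–B2, B2–B3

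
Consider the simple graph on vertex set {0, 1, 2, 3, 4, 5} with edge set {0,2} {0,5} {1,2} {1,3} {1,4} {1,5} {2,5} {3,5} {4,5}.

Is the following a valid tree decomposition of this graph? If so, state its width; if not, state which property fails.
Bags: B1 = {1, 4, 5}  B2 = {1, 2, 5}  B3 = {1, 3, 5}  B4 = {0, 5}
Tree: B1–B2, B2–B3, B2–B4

A tree decomposition must satisfy three properties: every vertex lies in some bag; for every edge, both endpoints lie together in some bag; and for every vertex, the bags containing it form a connected subtree. Here edge (2,0) lies in no bag, so the decomposition is invalid.

No — edge (2,0) lies in no bag.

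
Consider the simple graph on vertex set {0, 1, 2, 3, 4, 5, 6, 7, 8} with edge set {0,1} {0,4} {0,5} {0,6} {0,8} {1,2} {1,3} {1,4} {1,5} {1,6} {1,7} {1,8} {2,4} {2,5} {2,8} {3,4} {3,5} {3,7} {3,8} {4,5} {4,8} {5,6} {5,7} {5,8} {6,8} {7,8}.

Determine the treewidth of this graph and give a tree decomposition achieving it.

Treewidth 4.
Bags: B1 = {1, 3, 4, 5, 8}  B2 = {0, 1, 4, 5, 8}  B3 = {1, 3, 5, 7, 8}  B4 = {0, 1, 5, 6, 8}  B5 = {1, 2, 4, 5, 8}
Tree: B1–B2, B1–B3, B2–B4, B1–B5

Every bag has size at most 5, so the width is 5 − 1 = 4 and tw(G) ≤ 4. For the lower bound, the 5 vertices {0, 1, 4, 5, 8} are pairwise adjacent, and any tree decomposition puts a clique entirely inside one bag — forcing width ≥ 4. Combining the bounds, tw(G) = 4.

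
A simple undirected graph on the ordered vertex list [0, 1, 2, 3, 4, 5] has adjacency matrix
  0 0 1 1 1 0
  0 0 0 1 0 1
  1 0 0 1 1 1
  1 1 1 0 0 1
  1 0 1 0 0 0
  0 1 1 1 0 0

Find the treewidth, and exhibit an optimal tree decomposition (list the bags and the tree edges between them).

Treewidth 2.
One such decomposition:
Bags: B1 = {1, 3, 5}  B2 = {2, 3, 5}  B3 = {0, 2, 3}  B4 = {0, 2, 4}
Tree: B1–B2, B2–B3, B3–B4

Every bag has size at most 3, so the width is 3 − 1 = 2 and tw(G) ≤ 2. On the other hand G contains the 3-clique {1, 3, 5}. A clique must lie in a single bag of any decomposition, so no decomposition can have width below 2. Therefore the treewidth is 2.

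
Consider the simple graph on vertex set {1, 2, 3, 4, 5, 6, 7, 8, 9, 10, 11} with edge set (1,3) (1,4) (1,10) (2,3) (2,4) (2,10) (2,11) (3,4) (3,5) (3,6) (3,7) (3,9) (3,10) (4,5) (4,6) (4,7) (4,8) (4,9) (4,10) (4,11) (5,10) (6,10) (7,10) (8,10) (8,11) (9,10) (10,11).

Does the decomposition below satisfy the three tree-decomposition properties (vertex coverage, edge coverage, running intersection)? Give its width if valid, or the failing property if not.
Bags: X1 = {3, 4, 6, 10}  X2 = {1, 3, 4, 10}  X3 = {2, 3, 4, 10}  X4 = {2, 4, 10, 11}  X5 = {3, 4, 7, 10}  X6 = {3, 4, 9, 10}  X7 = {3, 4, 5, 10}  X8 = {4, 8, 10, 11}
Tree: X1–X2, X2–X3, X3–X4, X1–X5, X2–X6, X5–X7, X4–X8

Every vertex of G appears in some bag (union = {1, 2, 3, 4, 5, 6, 7, 8, 9, 10, 11}); every edge is covered by a bag; and for each vertex v the set of bags containing v is connected in the bag tree. The decomposition is therefore valid. The largest bag has 4 vertices, so the width is 3.

Yes; width 3.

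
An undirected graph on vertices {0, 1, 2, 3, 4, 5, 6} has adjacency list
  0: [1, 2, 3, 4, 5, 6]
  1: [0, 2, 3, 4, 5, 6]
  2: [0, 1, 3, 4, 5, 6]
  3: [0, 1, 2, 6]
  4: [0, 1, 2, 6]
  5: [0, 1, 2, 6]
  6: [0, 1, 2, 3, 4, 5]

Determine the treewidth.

A width-4 tree decomposition is:
Bags: B1 = {0, 1, 2, 3, 6}  B2 = {0, 1, 2, 5, 6}  B3 = {0, 1, 2, 4, 6}
Tree: B1–B2, B1–B3
Each bag holds 5 vertices, so the decomposition has width 4, which upper-bounds the treewidth. For the lower bound, the 5 vertices {0, 1, 2, 3, 6} are pairwise adjacent, and any tree decomposition puts a clique entirely inside one bag — forcing width ≥ 4. Therefore the treewidth is 4.

4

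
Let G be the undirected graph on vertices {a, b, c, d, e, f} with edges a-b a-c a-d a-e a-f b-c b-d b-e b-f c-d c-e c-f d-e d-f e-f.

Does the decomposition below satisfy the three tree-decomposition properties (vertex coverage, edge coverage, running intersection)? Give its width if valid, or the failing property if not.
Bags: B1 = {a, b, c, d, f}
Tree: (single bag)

No — vertex e appears in no bag.

A tree decomposition must satisfy three properties: every vertex lies in some bag; for every edge, both endpoints lie together in some bag; and for every vertex, the bags containing it form a connected subtree. Here vertex e appears in no bag, so the decomposition is invalid.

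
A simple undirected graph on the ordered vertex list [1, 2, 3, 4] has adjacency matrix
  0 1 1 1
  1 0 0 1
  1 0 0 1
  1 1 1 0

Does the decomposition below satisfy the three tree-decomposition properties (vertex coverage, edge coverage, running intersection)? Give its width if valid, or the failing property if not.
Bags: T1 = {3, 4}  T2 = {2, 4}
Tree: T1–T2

No — vertex 1 appears in no bag.

A tree decomposition must satisfy three properties: every vertex lies in some bag; for every edge, both endpoints lie together in some bag; and for every vertex, the bags containing it form a connected subtree. Here vertex 1 appears in no bag, so the decomposition is invalid.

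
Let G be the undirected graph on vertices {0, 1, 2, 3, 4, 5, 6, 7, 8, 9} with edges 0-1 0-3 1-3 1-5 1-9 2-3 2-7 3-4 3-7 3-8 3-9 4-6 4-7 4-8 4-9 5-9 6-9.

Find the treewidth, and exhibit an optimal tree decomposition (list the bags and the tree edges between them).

Treewidth 2.
One optimal decomposition is:
Bags: B1 = {4, 6, 9}  B2 = {3, 4, 9}  B3 = {1, 3, 9}  B4 = {3, 4, 7}  B5 = {3, 4, 8}  B6 = {2, 3, 7}  B7 = {1, 5, 9}  B8 = {0, 1, 3}
Tree: B1–B2, B2–B3, B2–B4, B2–B5, B4–B6, B3–B7, B3–B8

Every bag has size at most 3, so the width is 3 − 1 = 2 and tw(G) ≤ 2. On the other hand G contains the 3-clique {0, 1, 3}. A clique must lie in a single bag of any decomposition, so no decomposition can have width below 2. Combining the bounds, tw(G) = 2.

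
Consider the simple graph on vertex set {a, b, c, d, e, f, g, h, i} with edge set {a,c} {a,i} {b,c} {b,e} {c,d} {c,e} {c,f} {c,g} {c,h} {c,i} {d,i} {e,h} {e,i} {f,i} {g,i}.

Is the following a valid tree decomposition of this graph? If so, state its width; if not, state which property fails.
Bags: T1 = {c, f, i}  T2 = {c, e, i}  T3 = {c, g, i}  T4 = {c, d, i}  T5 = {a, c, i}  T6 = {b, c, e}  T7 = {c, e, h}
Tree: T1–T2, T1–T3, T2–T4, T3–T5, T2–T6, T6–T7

Vertex coverage: the bags together contain {a, b, c, d, e, f, g, h, i}, the full vertex set. Edge coverage: each edge of G has both endpoints in at least one bag. Running intersection: for every vertex, the bags containing it form a connected subtree. All three properties hold, so this is a valid tree decomposition of width max|bag| − 1 = 2, and hence tw(G) ≤ 2.

Yes; width 2.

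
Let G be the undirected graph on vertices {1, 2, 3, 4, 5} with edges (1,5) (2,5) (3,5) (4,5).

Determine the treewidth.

A width-1 tree decomposition is:
Bags: B1 = {1, 5}  B2 = {3, 5}  B3 = {4, 5}  B4 = {2, 5}
Tree: B1–B2, B2–B3, B2–B4
Every bag has size at most 2, so the width is 2 − 1 = 1 and tw(G) ≤ 1. Since G has at least one edge (e.g. 1–5), it is not an edgeless graph, so tw(G) ≥ 1. Therefore the treewidth is 1.

1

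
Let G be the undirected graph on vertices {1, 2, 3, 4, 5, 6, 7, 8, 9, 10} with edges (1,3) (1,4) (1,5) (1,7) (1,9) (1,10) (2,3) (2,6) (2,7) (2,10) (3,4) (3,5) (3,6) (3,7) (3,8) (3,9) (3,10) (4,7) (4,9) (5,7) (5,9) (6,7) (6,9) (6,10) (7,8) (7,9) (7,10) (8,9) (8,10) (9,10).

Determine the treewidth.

A width-4 tree decomposition is:
Bags: B1 = {1, 3, 4, 7, 9}  B2 = {1, 3, 7, 9, 10}  B3 = {3, 7, 8, 9, 10}  B4 = {3, 6, 7, 9, 10}  B5 = {2, 3, 6, 7, 10}  B6 = {1, 3, 5, 7, 9}
Tree: B1–B2, B2–B3, B3–B4, B4–B5, B1–B6
The largest bag has 5 vertices, giving width 4; this decomposition certifies tw(G) ≤ 4. Conversely, {3, 7, 8, 9, 10} is a clique of size 5, and the vertices of any clique must share a bag in every tree decomposition; so some bag has ≥ 5 vertices and tw(G) ≥ 4. Hence tw(G) = 4 exactly.

4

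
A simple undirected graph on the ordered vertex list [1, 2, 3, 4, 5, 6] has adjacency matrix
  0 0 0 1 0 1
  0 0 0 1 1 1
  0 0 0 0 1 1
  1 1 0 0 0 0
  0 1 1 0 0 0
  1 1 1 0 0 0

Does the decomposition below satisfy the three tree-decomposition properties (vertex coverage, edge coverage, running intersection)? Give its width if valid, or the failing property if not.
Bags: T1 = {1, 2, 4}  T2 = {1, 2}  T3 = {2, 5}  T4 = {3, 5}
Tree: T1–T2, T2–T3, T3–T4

A tree decomposition must satisfy three properties: every vertex lies in some bag; for every edge, both endpoints lie together in some bag; and for every vertex, the bags containing it form a connected subtree. Here vertex 6 appears in no bag, so the decomposition is invalid.

No — vertex 6 appears in no bag.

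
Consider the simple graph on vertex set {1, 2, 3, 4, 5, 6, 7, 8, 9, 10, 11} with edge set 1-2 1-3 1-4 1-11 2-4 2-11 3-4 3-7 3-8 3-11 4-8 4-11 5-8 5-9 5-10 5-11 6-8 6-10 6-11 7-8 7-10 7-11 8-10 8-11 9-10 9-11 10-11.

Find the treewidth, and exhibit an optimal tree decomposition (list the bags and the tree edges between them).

Each bag holds 4 vertices, so the decomposition has width 3, which upper-bounds the treewidth. On the other hand G contains the 4-clique {5, 8, 10, 11}. A clique must lie in a single bag of any decomposition, so no decomposition can have width below 3. The upper and lower bounds meet at 3, so that is the treewidth.

Treewidth 3.
One such decomposition:
Bags: B1 = {5, 8, 10, 11}  B2 = {5, 9, 10, 11}  B3 = {7, 8, 10, 11}  B4 = {3, 7, 8, 11}  B5 = {3, 4, 8, 11}  B6 = {1, 3, 4, 11}  B7 = {1, 2, 4, 11}  B8 = {6, 8, 10, 11}
Tree: B1–B2, B1–B3, B3–B4, B4–B5, B5–B6, B6–B7, B1–B8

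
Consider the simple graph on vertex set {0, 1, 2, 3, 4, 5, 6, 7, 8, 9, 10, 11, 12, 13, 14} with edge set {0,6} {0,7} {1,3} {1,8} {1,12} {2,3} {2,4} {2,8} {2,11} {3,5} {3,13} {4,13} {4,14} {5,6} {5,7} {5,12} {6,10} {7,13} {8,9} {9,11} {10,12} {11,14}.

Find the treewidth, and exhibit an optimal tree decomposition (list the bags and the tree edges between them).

Treewidth 3.
One optimal decomposition is:
Bags: B1 = {0, 6, 7, 10}  B2 = {5, 6, 7, 10}  B3 = {5, 7, 10, 12}  B4 = {5, 7, 12, 13}  B5 = {3, 5, 12, 13}  B6 = {1, 3, 12, 13}  B7 = {1, 3, 4, 13}  B8 = {1, 2, 3, 4}  B9 = {1, 2, 4, 8}  B10 = {2, 4, 8, 14}  B11 = {2, 8, 11, 14}  B12 = {8, 9, 11, 14}
Tree: B1–B2, B2–B3, B3–B4, B4–B5, B5–B6, B6–B7, B7–B8, B8–B9, B9–B10, B10–B11, B11–B12

Each bag holds 4 vertices, so the decomposition has width 3, which upper-bounds the treewidth. For the lower bound: the 4 vertex sets {0,6,10}, {7}, {5}, {1,3,12,13} are disjoint, each induces a connected subgraph, and every pair is joined by at least one edge of G. Contracting each set to a single vertex therefore yields K_{4} as a minor, and since treewidth is minor-monotone, tw(G) ≥ tw(K_{4}) = 3. Combining the bounds, tw(G) = 3.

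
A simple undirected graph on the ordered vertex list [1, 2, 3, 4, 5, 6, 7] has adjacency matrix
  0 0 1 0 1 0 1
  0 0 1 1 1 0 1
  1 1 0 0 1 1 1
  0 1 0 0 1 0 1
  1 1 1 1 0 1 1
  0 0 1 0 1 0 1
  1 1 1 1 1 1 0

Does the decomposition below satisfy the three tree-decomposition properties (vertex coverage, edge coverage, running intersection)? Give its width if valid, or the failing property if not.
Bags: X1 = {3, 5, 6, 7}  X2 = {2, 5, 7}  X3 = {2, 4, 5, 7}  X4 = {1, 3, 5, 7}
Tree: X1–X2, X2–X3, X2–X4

No — edge (3,2) lies in no bag.

A tree decomposition must satisfy three properties: every vertex lies in some bag; for every edge, both endpoints lie together in some bag; and for every vertex, the bags containing it form a connected subtree. Here edge (3,2) lies in no bag, so the decomposition is invalid.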